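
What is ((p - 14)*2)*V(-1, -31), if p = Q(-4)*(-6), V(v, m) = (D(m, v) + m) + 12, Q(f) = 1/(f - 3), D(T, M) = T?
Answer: 9200/7 ≈ 1314.3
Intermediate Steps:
Q(f) = 1/(-3 + f)
V(v, m) = 12 + 2*m (V(v, m) = (m + m) + 12 = 2*m + 12 = 12 + 2*m)
p = 6/7 (p = -6/(-3 - 4) = -6/(-7) = -⅐*(-6) = 6/7 ≈ 0.85714)
((p - 14)*2)*V(-1, -31) = ((6/7 - 14)*2)*(12 + 2*(-31)) = (-92/7*2)*(12 - 62) = -184/7*(-50) = 9200/7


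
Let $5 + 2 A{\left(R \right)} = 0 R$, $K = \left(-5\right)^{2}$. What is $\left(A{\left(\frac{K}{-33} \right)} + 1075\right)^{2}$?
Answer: $\frac{4601025}{4} \approx 1.1503 \cdot 10^{6}$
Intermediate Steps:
$K = 25$
$A{\left(R \right)} = - \frac{5}{2}$ ($A{\left(R \right)} = - \frac{5}{2} + \frac{0 R}{2} = - \frac{5}{2} + \frac{1}{2} \cdot 0 = - \frac{5}{2} + 0 = - \frac{5}{2}$)
$\left(A{\left(\frac{K}{-33} \right)} + 1075\right)^{2} = \left(- \frac{5}{2} + 1075\right)^{2} = \left(\frac{2145}{2}\right)^{2} = \frac{4601025}{4}$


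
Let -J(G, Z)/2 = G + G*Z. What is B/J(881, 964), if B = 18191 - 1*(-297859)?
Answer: -31605/170033 ≈ -0.18588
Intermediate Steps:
J(G, Z) = -2*G - 2*G*Z (J(G, Z) = -2*(G + G*Z) = -2*G - 2*G*Z)
B = 316050 (B = 18191 + 297859 = 316050)
B/J(881, 964) = 316050/((-2*881*(1 + 964))) = 316050/((-2*881*965)) = 316050/(-1700330) = 316050*(-1/1700330) = -31605/170033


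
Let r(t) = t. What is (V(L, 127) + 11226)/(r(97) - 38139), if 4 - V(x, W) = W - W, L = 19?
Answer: -5615/19021 ≈ -0.29520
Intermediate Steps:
V(x, W) = 4 (V(x, W) = 4 - (W - W) = 4 - 1*0 = 4 + 0 = 4)
(V(L, 127) + 11226)/(r(97) - 38139) = (4 + 11226)/(97 - 38139) = 11230/(-38042) = 11230*(-1/38042) = -5615/19021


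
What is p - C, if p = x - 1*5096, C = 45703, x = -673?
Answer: -51472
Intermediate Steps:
p = -5769 (p = -673 - 1*5096 = -673 - 5096 = -5769)
p - C = -5769 - 1*45703 = -5769 - 45703 = -51472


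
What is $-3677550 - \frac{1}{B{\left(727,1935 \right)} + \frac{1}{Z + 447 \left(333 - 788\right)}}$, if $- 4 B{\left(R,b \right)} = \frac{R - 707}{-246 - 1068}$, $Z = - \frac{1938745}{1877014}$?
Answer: $- \frac{7011109926614997840}{1906325759279} \approx -3.6778 \cdot 10^{6}$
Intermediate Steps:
$Z = - \frac{1938745}{1877014}$ ($Z = \left(-1938745\right) \frac{1}{1877014} = - \frac{1938745}{1877014} \approx -1.0329$)
$B{\left(R,b \right)} = - \frac{707}{5256} + \frac{R}{5256}$ ($B{\left(R,b \right)} = - \frac{\left(R - 707\right) \frac{1}{-246 - 1068}}{4} = - \frac{\left(-707 + R\right) \frac{1}{-1314}}{4} = - \frac{\left(-707 + R\right) \left(- \frac{1}{1314}\right)}{4} = - \frac{\frac{707}{1314} - \frac{R}{1314}}{4} = - \frac{707}{5256} + \frac{R}{5256}$)
$-3677550 - \frac{1}{B{\left(727,1935 \right)} + \frac{1}{Z + 447 \left(333 - 788\right)}} = -3677550 - \frac{1}{\left(- \frac{707}{5256} + \frac{1}{5256} \cdot 727\right) + \frac{1}{- \frac{1938745}{1877014} + 447 \left(333 - 788\right)}} = -3677550 - \frac{1}{\left(- \frac{707}{5256} + \frac{727}{5256}\right) + \frac{1}{- \frac{1938745}{1877014} + 447 \left(-455\right)}} = -3677550 - \frac{1}{\frac{5}{1314} + \frac{1}{- \frac{1938745}{1877014} - 203385}} = -3677550 - \frac{1}{\frac{5}{1314} + \frac{1}{- \frac{381758431135}{1877014}}} = -3677550 - \frac{1}{\frac{5}{1314} - \frac{1877014}{381758431135}} = -3677550 - \frac{1}{\frac{1906325759279}{501630578511390}} = -3677550 - \frac{501630578511390}{1906325759279} = - \frac{7011109926614997840}{1906325759279}$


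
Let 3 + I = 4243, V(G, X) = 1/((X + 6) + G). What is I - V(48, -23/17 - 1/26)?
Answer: 98592278/23253 ≈ 4240.0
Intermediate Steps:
V(G, X) = 1/(6 + G + X) (V(G, X) = 1/((6 + X) + G) = 1/(6 + G + X))
I = 4240 (I = -3 + 4243 = 4240)
I - V(48, -23/17 - 1/26) = 4240 - 1/(6 + 48 + (-23/17 - 1/26)) = 4240 - 1/(6 + 48 - 615/442) = 4240 - 1/23253/442 = 4240 - 1*442/23253 = 4240 - 442/23253 = 98592278/23253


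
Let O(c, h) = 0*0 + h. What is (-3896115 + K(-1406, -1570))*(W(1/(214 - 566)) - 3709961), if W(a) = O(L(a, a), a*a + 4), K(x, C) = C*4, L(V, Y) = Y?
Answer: 1793847127331844165/123904 ≈ 1.4478e+13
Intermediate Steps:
O(c, h) = h (O(c, h) = 0 + h = h)
K(x, C) = 4*C
W(a) = 4 + a² (W(a) = a*a + 4 = a² + 4 = 4 + a²)
(-3896115 + K(-1406, -1570))*(W(1/(214 - 566)) - 3709961) = (-3896115 + 4*(-1570))*((4 + (1/(214 - 566))²) - 3709961) = (-3896115 - 6280)*((4 + (1/(-352))²) - 3709961) = -3902395*((4 + (-1/352)²) - 3709961) = -3902395*((4 + 1/123904) - 3709961) = -3902395*(495617/123904 - 3709961) = -3902395*(-459678512127/123904) = 1793847127331844165/123904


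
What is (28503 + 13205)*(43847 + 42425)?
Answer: 3598232576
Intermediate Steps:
(28503 + 13205)*(43847 + 42425) = 41708*86272 = 3598232576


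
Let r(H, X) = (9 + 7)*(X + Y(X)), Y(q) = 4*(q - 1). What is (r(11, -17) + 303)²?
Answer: 1256641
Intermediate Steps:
Y(q) = -4 + 4*q (Y(q) = 4*(-1 + q) = -4 + 4*q)
r(H, X) = -64 + 80*X (r(H, X) = (9 + 7)*(X + (-4 + 4*X)) = 16*(-4 + 5*X) = -64 + 80*X)
(r(11, -17) + 303)² = ((-64 + 80*(-17)) + 303)² = ((-64 - 1360) + 303)² = (-1424 + 303)² = (-1121)² = 1256641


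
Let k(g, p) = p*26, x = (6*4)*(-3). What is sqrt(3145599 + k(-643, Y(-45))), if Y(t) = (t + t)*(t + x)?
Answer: 3*sqrt(379931) ≈ 1849.2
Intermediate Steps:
x = -72 (x = 24*(-3) = -72)
Y(t) = 2*t*(-72 + t) (Y(t) = (t + t)*(t - 72) = (2*t)*(-72 + t) = 2*t*(-72 + t))
k(g, p) = 26*p
sqrt(3145599 + k(-643, Y(-45))) = sqrt(3145599 + 26*(2*(-45)*(-72 - 45))) = sqrt(3145599 + 26*(2*(-45)*(-117))) = sqrt(3145599 + 26*10530) = sqrt(3145599 + 273780) = sqrt(3419379) = 3*sqrt(379931)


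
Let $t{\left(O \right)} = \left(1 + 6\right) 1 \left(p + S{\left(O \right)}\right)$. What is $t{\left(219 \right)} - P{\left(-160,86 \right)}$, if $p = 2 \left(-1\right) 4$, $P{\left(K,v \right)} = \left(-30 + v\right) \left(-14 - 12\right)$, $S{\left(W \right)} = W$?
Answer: $2933$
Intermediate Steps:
$P{\left(K,v \right)} = 780 - 26 v$ ($P{\left(K,v \right)} = \left(-30 + v\right) \left(-26\right) = 780 - 26 v$)
$p = -8$ ($p = \left(-2\right) 4 = -8$)
$t{\left(O \right)} = -56 + 7 O$ ($t{\left(O \right)} = \left(1 + 6\right) 1 \left(-8 + O\right) = 7 \cdot 1 \left(-8 + O\right) = 7 \left(-8 + O\right) = -56 + 7 O$)
$t{\left(219 \right)} - P{\left(-160,86 \right)} = \left(-56 + 7 \cdot 219\right) - \left(780 - 2236\right) = \left(-56 + 1533\right) - \left(780 - 2236\right) = 1477 - -1456 = 1477 + 1456 = 2933$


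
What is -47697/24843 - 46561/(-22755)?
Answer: 1829992/14494935 ≈ 0.12625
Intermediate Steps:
-47697/24843 - 46561/(-22755) = -47697*1/24843 - 46561*(-1/22755) = -1223/637 + 46561/22755 = 1829992/14494935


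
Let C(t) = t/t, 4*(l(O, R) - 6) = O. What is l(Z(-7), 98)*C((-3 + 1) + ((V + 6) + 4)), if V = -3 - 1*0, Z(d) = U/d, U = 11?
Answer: 157/28 ≈ 5.6071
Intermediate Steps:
Z(d) = 11/d
V = -3 (V = -3 + 0 = -3)
l(O, R) = 6 + O/4
C(t) = 1
l(Z(-7), 98)*C((-3 + 1) + ((V + 6) + 4)) = (6 + (11/(-7))/4)*1 = (6 + (11*(-⅐))/4)*1 = (6 + (¼)*(-11/7))*1 = (6 - 11/28)*1 = (157/28)*1 = 157/28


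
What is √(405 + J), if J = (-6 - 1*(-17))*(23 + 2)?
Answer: 2*√170 ≈ 26.077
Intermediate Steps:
J = 275 (J = (-6 + 17)*25 = 11*25 = 275)
√(405 + J) = √(405 + 275) = √680 = 2*√170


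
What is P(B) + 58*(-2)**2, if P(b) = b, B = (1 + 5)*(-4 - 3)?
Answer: 190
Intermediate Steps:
B = -42 (B = 6*(-7) = -42)
P(B) + 58*(-2)**2 = -42 + 58*(-2)**2 = -42 + 58*4 = -42 + 232 = 190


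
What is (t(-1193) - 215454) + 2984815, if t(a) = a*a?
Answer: 4192610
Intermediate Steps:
t(a) = a²
(t(-1193) - 215454) + 2984815 = ((-1193)² - 215454) + 2984815 = (1423249 - 215454) + 2984815 = 1207795 + 2984815 = 4192610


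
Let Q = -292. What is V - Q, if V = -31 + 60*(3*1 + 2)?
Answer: 561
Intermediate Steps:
V = 269 (V = -31 + 60*(3 + 2) = -31 + 60*5 = -31 + 300 = 269)
V - Q = 269 - 1*(-292) = 269 + 292 = 561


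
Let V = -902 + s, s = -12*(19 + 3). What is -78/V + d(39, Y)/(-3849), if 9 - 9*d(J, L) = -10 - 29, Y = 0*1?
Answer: 441005/6731901 ≈ 0.065510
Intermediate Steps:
Y = 0
s = -264 (s = -12*22 = -264)
V = -1166 (V = -902 - 264 = -1166)
d(J, L) = 16/3 (d(J, L) = 1 - (-10 - 29)/9 = 1 - ⅑*(-39) = 1 + 13/3 = 16/3)
-78/V + d(39, Y)/(-3849) = -78/(-1166) + (16/3)/(-3849) = -78*(-1/1166) + (16/3)*(-1/3849) = 39/583 - 16/11547 = 441005/6731901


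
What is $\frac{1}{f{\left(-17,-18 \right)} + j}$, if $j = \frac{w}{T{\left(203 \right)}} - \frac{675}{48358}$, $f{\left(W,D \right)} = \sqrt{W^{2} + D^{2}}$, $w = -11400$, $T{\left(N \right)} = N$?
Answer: $- \frac{5413092952483650}{244989033659295437} - \frac{96367088422276 \sqrt{613}}{244989033659295437} \approx -0.031834$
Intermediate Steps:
$f{\left(W,D \right)} = \sqrt{D^{2} + W^{2}}$
$j = - \frac{551418225}{9816674}$ ($j = - \frac{11400}{203} - \frac{675}{48358} = - \frac{551418225}{9816674} \approx -56.172$)
$\frac{1}{f{\left(-17,-18 \right)} + j} = \frac{1}{\sqrt{\left(-18\right)^{2} + \left(-17\right)^{2}} - \frac{551418225}{9816674}} = \frac{1}{\sqrt{324 + 289} - \frac{551418225}{9816674}} = \frac{1}{\sqrt{613} - \frac{551418225}{9816674}} = \frac{1}{- \frac{551418225}{9816674} + \sqrt{613}}$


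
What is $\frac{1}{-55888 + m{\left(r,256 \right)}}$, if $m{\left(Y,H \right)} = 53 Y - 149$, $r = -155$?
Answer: $- \frac{1}{64252} \approx -1.5564 \cdot 10^{-5}$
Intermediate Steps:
$m{\left(Y,H \right)} = -149 + 53 Y$
$\frac{1}{-55888 + m{\left(r,256 \right)}} = \frac{1}{-55888 + \left(-149 + 53 \left(-155\right)\right)} = \frac{1}{-55888 - 8364} = \frac{1}{-64252} = - \frac{1}{64252}$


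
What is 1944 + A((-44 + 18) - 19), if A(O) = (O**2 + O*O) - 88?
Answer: 5906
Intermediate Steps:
A(O) = -88 + 2*O**2 (A(O) = (O**2 + O**2) - 88 = 2*O**2 - 88 = -88 + 2*O**2)
1944 + A((-44 + 18) - 19) = 1944 + (-88 + 2*((-44 + 18) - 19)**2) = 1944 + (-88 + 2*(-26 - 19)**2) = 1944 + (-88 + 2*(-45)**2) = 1944 + (-88 + 2*2025) = 1944 + (-88 + 4050) = 1944 + 3962 = 5906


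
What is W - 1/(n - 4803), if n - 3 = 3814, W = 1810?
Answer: 1784661/986 ≈ 1810.0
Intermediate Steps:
n = 3817 (n = 3 + 3814 = 3817)
W - 1/(n - 4803) = 1810 - 1/(3817 - 4803) = 1810 - 1/(-986) = 1810 - 1*(-1/986) = 1810 + 1/986 = 1784661/986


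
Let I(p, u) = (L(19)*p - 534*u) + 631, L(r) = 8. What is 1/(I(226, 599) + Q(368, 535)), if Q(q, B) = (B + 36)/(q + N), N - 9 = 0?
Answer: -377/119669408 ≈ -3.1503e-6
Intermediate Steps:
N = 9 (N = 9 + 0 = 9)
Q(q, B) = (36 + B)/(9 + q) (Q(q, B) = (B + 36)/(q + 9) = (36 + B)/(9 + q))
I(p, u) = 631 - 534*u + 8*p (I(p, u) = (8*p - 534*u) + 631 = (-534*u + 8*p) + 631 = 631 - 534*u + 8*p)
1/(I(226, 599) + Q(368, 535)) = 1/((631 - 534*599 + 8*226) + (36 + 535)/(9 + 368)) = 1/((631 - 319866 + 1808) + 571/377) = 1/(-317427 + (1/377)*571) = 1/(-317427 + 571/377) = 1/(-119669408/377) = -377/119669408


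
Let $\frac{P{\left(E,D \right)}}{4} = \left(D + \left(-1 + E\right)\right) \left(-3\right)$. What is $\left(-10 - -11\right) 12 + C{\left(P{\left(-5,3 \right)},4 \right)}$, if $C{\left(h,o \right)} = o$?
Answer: $16$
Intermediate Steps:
$P{\left(E,D \right)} = 12 - 12 D - 12 E$ ($P{\left(E,D \right)} = 4 \left(D + \left(-1 + E\right)\right) \left(-3\right) = 4 \left(-1 + D + E\right) \left(-3\right) = 4 \left(3 - 3 D - 3 E\right) = 12 - 12 D - 12 E$)
$\left(-10 - -11\right) 12 + C{\left(P{\left(-5,3 \right)},4 \right)} = \left(-10 - -11\right) 12 + 4 = \left(-10 + 11\right) 12 + 4 = 1 \cdot 12 + 4 = 12 + 4 = 16$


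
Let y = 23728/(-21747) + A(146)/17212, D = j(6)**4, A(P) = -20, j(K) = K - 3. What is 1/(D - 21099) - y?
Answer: 238684767489/218534283682 ≈ 1.0922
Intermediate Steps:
j(K) = -3 + K
D = 81 (D = (-3 + 6)**4 = 3**4 = 81)
y = -102210319/93577341 (y = 23728/(-21747) - 20/17212 = 23728*(-1/21747) - 20*1/17212 = -23728/21747 - 5/4303 = -102210319/93577341 ≈ -1.0923)
1/(D - 21099) - y = 1/(81 - 21099) - 1*(-102210319/93577341) = 1/(-21018) + 102210319/93577341 = -1/21018 + 102210319/93577341 = 238684767489/218534283682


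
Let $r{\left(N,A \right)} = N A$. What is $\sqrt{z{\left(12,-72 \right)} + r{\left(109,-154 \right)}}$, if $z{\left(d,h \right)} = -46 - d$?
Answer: $2 i \sqrt{4211} \approx 129.78 i$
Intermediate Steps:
$r{\left(N,A \right)} = A N$
$\sqrt{z{\left(12,-72 \right)} + r{\left(109,-154 \right)}} = \sqrt{\left(-46 - 12\right) - 16786} = \sqrt{-58 - 16786} = \sqrt{-16844} = 2 i \sqrt{4211}$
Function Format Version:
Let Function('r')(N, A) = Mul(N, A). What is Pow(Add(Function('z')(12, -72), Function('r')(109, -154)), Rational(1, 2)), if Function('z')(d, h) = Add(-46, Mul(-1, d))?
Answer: Mul(2, I, Pow(4211, Rational(1, 2))) ≈ Mul(129.78, I)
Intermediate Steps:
Function('r')(N, A) = Mul(A, N)
Pow(Add(Function('z')(12, -72), Function('r')(109, -154)), Rational(1, 2)) = Pow(Add(Add(-46, Mul(-1, 12)), Mul(-154, 109)), Rational(1, 2)) = Pow(Add(Add(-46, -12), -16786), Rational(1, 2)) = Pow(Add(-58, -16786), Rational(1, 2)) = Pow(-16844, Rational(1, 2)) = Mul(2, I, Pow(4211, Rational(1, 2)))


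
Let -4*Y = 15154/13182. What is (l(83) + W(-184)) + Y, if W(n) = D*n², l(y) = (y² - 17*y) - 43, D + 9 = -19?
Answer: -24848947589/26364 ≈ -9.4253e+5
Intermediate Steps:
D = -28 (D = -9 - 19 = -28)
l(y) = -43 + y² - 17*y
Y = -7577/26364 (Y = -7577/(2*13182) = -¼*7577/6591 = -7577/26364 ≈ -0.28740)
W(n) = -28*n²
(l(83) + W(-184)) + Y = ((-43 + 83² - 17*83) - 28*(-184)²) - 7577/26364 = ((-43 + 6889 - 1411) - 28*33856) - 7577/26364 = (5435 - 947968) - 7577/26364 = -942533 - 7577/26364 = -24848947589/26364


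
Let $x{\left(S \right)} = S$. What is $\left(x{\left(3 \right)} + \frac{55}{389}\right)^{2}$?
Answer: $\frac{1493284}{151321} \approx 9.8683$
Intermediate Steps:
$\left(x{\left(3 \right)} + \frac{55}{389}\right)^{2} = \left(3 + \frac{55}{389}\right)^{2} = \left(\frac{1222}{389}\right)^{2} = \frac{1493284}{151321}$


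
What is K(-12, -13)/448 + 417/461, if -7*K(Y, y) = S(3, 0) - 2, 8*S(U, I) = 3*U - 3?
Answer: 5233153/5782784 ≈ 0.90495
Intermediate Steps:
S(U, I) = -3/8 + 3*U/8 (S(U, I) = (3*U - 3)/8 = (-3 + 3*U)/8 = -3/8 + 3*U/8)
K(Y, y) = 5/28 (K(Y, y) = -((-3/8 + (3/8)*3) - 2)/7 = -((-3/8 + 9/8) - 2)/7 = -(¾ - 2)/7 = -⅐*(-5/4) = 5/28)
K(-12, -13)/448 + 417/461 = (5/28)/448 + 417/461 = (5/28)*(1/448) + 417*(1/461) = 5/12544 + 417/461 = 5233153/5782784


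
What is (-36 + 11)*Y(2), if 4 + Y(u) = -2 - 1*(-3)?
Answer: 75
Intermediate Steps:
Y(u) = -3 (Y(u) = -4 + (-2 - 1*(-3)) = -4 + (-2 + 3) = -4 + 1 = -3)
(-36 + 11)*Y(2) = (-36 + 11)*(-3) = -25*(-3) = 75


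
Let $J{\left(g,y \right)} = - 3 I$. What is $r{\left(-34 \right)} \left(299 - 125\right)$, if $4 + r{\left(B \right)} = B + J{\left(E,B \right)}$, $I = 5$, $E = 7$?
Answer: $-9222$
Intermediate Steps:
$J{\left(g,y \right)} = -15$ ($J{\left(g,y \right)} = \left(-3\right) 5 = -15$)
$r{\left(B \right)} = -19 + B$ ($r{\left(B \right)} = -4 + \left(B - 15\right) = -4 + \left(-15 + B\right) = -19 + B$)
$r{\left(-34 \right)} \left(299 - 125\right) = \left(-19 - 34\right) \left(299 - 125\right) = \left(-53\right) 174 = -9222$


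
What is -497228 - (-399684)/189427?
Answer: -94188008672/189427 ≈ -4.9723e+5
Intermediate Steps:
-497228 - (-399684)/189427 = -497228 - 1*(-399684/189427) = -497228 + 399684/189427 = -94188008672/189427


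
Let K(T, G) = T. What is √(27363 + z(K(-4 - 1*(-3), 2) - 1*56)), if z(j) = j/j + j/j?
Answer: √27365 ≈ 165.42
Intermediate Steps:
z(j) = 2 (z(j) = 1 + 1 = 2)
√(27363 + z(K(-4 - 1*(-3), 2) - 1*56)) = √(27363 + 2) = √27365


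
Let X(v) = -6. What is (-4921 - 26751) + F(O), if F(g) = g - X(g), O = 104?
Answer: -31562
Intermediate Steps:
F(g) = 6 + g (F(g) = g - 1*(-6) = g + 6 = 6 + g)
(-4921 - 26751) + F(O) = (-4921 - 26751) + (6 + 104) = -31672 + 110 = -31562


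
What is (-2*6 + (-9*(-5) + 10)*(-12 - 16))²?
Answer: 2408704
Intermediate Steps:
(-2*6 + (-9*(-5) + 10)*(-12 - 16))² = (-12 + (45 + 10)*(-28))² = (-12 + 55*(-28))² = (-12 - 1540)² = (-1552)² = 2408704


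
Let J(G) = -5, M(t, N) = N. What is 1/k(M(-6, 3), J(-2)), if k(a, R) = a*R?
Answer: -1/15 ≈ -0.066667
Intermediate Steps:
k(a, R) = R*a
1/k(M(-6, 3), J(-2)) = 1/(-5*3) = 1/(-15) = -1/15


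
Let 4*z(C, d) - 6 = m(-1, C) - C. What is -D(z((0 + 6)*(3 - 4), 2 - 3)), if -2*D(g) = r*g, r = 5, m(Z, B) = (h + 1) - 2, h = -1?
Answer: 25/4 ≈ 6.2500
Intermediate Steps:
m(Z, B) = -2 (m(Z, B) = (-1 + 1) - 2 = 0 - 2 = -2)
z(C, d) = 1 - C/4 (z(C, d) = 3/2 + (-2 - C)/4 = 3/2 + (-1/2 - C/4) = 1 - C/4)
D(g) = -5*g/2
-D(z((0 + 6)*(3 - 4), 2 - 3)) = -(-5)*(1 - (0 + 6)*(3 - 4)/4)/2 = -(-5)*(1 - 3*(-1)/2)/2 = -(-5)*(1 - 1/4*(-6))/2 = -(-5)*(1 + 3/2)/2 = -(-5)*5/(2*2) = -1*(-25/4) = 25/4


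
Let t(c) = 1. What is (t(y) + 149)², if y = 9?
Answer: 22500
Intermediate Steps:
(t(y) + 149)² = (1 + 149)² = 150² = 22500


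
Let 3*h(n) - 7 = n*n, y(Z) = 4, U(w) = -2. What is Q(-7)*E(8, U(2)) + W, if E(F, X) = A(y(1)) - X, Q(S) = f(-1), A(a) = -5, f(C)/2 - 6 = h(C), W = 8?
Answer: -44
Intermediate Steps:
h(n) = 7/3 + n²/3 (h(n) = 7/3 + (n*n)/3 = 7/3 + n²/3)
f(C) = 50/3 + 2*C²/3 (f(C) = 12 + 2*(7/3 + C²/3) = 12 + (14/3 + 2*C²/3) = 50/3 + 2*C²/3)
Q(S) = 52/3 (Q(S) = 50/3 + (⅔)*(-1)² = 50/3 + (⅔)*1 = 50/3 + ⅔ = 52/3)
E(F, X) = -5 - X
Q(-7)*E(8, U(2)) + W = 52*(-5 - 1*(-2))/3 + 8 = 52*(-5 + 2)/3 + 8 = (52/3)*(-3) + 8 = -52 + 8 = -44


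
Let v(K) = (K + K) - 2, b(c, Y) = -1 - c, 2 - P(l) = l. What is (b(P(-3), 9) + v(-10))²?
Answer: 784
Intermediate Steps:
P(l) = 2 - l
v(K) = -2 + 2*K (v(K) = 2*K - 2 = -2 + 2*K)
(b(P(-3), 9) + v(-10))² = ((-1 - (2 - 1*(-3))) + (-2 + 2*(-10)))² = ((-1 - (2 + 3)) + (-2 - 20))² = ((-1 - 1*5) - 22)² = ((-1 - 5) - 22)² = (-6 - 22)² = (-28)² = 784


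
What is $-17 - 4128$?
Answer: $-4145$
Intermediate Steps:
$-17 - 4128 = -4145$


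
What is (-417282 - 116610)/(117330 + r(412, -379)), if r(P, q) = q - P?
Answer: -533892/116539 ≈ -4.5812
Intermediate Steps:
(-417282 - 116610)/(117330 + r(412, -379)) = (-417282 - 116610)/(117330 + (-379 - 1*412)) = -533892/(117330 + (-379 - 412)) = -533892/(117330 - 791) = -533892/116539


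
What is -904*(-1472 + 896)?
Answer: 520704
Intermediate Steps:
-904*(-1472 + 896) = -904*(-576) = 520704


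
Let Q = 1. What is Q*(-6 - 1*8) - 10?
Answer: -24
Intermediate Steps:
Q*(-6 - 1*8) - 10 = 1*(-6 - 1*8) - 10 = 1*(-6 - 8) - 10 = 1*(-14) - 10 = -14 - 10 = -24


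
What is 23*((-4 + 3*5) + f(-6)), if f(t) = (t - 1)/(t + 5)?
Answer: 414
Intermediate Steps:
f(t) = (-1 + t)/(5 + t)
23*((-4 + 3*5) + f(-6)) = 23*((-4 + 3*5) + (-1 - 6)/(5 - 6)) = 23*((-4 + 15) - 7/(-1)) = 23*(11 - 1*(-7)) = 23*(11 + 7) = 23*18 = 414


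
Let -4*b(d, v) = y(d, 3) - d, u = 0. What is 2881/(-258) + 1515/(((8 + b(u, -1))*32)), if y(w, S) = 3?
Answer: -3227/696 ≈ -4.6365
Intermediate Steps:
b(d, v) = -3/4 + d/4 (b(d, v) = -(3 - d)/4 = -3/4 + d/4)
2881/(-258) + 1515/(((8 + b(u, -1))*32)) = 2881/(-258) + 1515/(((8 + (-3/4 + (1/4)*0))*32)) = 2881*(-1/258) + 1515/(((8 + (-3/4 + 0))*32)) = -67/6 + 1515/(((8 - 3/4)*32)) = -67/6 + 1515/(((29/4)*32)) = -67/6 + 1515/232 = -3227/696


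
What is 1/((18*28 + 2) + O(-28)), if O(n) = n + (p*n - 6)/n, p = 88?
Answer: 14/7927 ≈ 0.0017661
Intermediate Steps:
O(n) = n + (-6 + 88*n)/n (O(n) = n + (88*n - 6)/n = n + (-6 + 88*n)/n)
1/((18*28 + 2) + O(-28)) = 1/((18*28 + 2) + (88 - 28 - 6/(-28))) = 1/((504 + 2) + (88 - 28 - 6*(-1/28))) = 1/(506 + (88 - 28 + 3/14)) = 1/(506 + 843/14) = 1/(7927/14) = 14/7927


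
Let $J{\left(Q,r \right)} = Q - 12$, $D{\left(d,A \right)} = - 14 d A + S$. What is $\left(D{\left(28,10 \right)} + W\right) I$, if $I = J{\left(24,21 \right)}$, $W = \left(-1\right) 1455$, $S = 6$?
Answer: $-64428$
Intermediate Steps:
$W = -1455$
$D{\left(d,A \right)} = 6 - 14 A d$ ($D{\left(d,A \right)} = - 14 d A + 6 = - 14 A d + 6 = 6 - 14 A d$)
$J{\left(Q,r \right)} = -12 + Q$
$I = 12$ ($I = -12 + 24 = 12$)
$\left(D{\left(28,10 \right)} + W\right) I = \left(\left(6 - 140 \cdot 28\right) - 1455\right) 12 = \left(\left(6 - 3920\right) - 1455\right) 12 = \left(-3914 - 1455\right) 12 = \left(-5369\right) 12 = -64428$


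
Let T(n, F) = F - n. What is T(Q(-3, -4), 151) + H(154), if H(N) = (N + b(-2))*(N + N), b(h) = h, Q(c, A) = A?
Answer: 46971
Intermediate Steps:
H(N) = 2*N*(-2 + N) (H(N) = (N - 2)*(N + N) = (-2 + N)*(2*N) = 2*N*(-2 + N))
T(Q(-3, -4), 151) + H(154) = (151 - 1*(-4)) + 2*154*(-2 + 154) = (151 + 4) + 2*154*152 = 155 + 46816 = 46971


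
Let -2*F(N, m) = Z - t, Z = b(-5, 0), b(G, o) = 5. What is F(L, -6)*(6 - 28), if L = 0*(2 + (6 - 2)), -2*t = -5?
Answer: 55/2 ≈ 27.500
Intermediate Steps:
t = 5/2 (t = -½*(-5) = 5/2 ≈ 2.5000)
Z = 5
L = 0 (L = 0*(2 + 4) = 0*6 = 0)
F(N, m) = -5/4 (F(N, m) = -(5 - 1*5/2)/2 = -(5 - 5/2)/2 = -½*5/2 = -5/4)
F(L, -6)*(6 - 28) = -5*(6 - 28)/4 = -5/4*(-22) = 55/2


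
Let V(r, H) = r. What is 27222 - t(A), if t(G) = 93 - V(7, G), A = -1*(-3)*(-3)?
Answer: 27136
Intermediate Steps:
A = -9 (A = 3*(-3) = -9)
t(G) = 86 (t(G) = 93 - 1*7 = 93 - 7 = 86)
27222 - t(A) = 27222 - 1*86 = 27222 - 86 = 27136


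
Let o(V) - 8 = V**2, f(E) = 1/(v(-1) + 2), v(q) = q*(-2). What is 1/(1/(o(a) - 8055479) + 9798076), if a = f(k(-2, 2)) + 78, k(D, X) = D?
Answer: 128789567/1261889965473076 ≈ 1.0206e-7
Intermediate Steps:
v(q) = -2*q
f(E) = 1/4 (f(E) = 1/(-2*(-1) + 2) = 1/(2 + 2) = 1/4)
a = 313/4 (a = 1/4 + 78 = 313/4 ≈ 78.250)
o(V) = 8 + V**2
1/(1/(o(a) - 8055479) + 9798076) = 1/(1/((8 + (313/4)**2) - 8055479) + 9798076) = 1/(1/((8 + 97969/16) - 8055479) + 9798076) = 1/(1/(98097/16 - 8055479) + 9798076) = 1/(1/(-128789567/16) + 9798076) = 1/(-16/128789567 + 9798076) = 1/(1261889965473076/128789567) = 128789567/1261889965473076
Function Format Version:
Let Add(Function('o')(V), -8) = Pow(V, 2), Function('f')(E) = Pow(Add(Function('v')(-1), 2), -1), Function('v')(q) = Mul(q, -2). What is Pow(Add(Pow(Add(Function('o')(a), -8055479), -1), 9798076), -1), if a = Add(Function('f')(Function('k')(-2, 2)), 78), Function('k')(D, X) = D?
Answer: Rational(128789567, 1261889965473076) ≈ 1.0206e-7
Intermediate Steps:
Function('v')(q) = Mul(-2, q)
Function('f')(E) = Rational(1, 4) (Function('f')(E) = Pow(Add(Mul(-2, -1), 2), -1) = Pow(Add(2, 2), -1) = Pow(4, -1) = Rational(1, 4))
a = Rational(313, 4) (a = Add(Rational(1, 4), 78) = Rational(313, 4) ≈ 78.250)
Function('o')(V) = Add(8, Pow(V, 2))
Pow(Add(Pow(Add(Function('o')(a), -8055479), -1), 9798076), -1) = Pow(Add(Pow(Add(Add(8, Pow(Rational(313, 4), 2)), -8055479), -1), 9798076), -1) = Pow(Add(Pow(Add(Add(8, Rational(97969, 16)), -8055479), -1), 9798076), -1) = Pow(Add(Pow(Add(Rational(98097, 16), -8055479), -1), 9798076), -1) = Pow(Add(Pow(Rational(-128789567, 16), -1), 9798076), -1) = Pow(Add(Rational(-16, 128789567), 9798076), -1) = Pow(Rational(1261889965473076, 128789567), -1) = Rational(128789567, 1261889965473076)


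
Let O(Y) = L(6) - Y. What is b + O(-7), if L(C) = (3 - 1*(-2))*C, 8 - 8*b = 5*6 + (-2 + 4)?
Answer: 34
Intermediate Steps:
b = -3 (b = 1 - (5*6 + (-2 + 4))/8 = 1 - (30 + 2)/8 = 1 - 1/8*32 = 1 - 4 = -3)
L(C) = 5*C (L(C) = (3 + 2)*C = 5*C)
O(Y) = 30 - Y (O(Y) = 5*6 - Y = 30 - Y)
b + O(-7) = -3 + (30 - 1*(-7)) = -3 + (30 + 7) = -3 + 37 = 34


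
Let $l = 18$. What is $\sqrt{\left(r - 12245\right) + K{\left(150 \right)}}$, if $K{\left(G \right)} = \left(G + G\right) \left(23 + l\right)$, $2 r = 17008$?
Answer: $3 \sqrt{951} \approx 92.515$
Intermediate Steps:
$r = 8504$ ($r = \frac{1}{2} \cdot 17008 = 8504$)
$K{\left(G \right)} = 82 G$ ($K{\left(G \right)} = \left(G + G\right) \left(23 + 18\right) = 2 G 41 = 82 G$)
$\sqrt{\left(r - 12245\right) + K{\left(150 \right)}} = \sqrt{\left(8504 - 12245\right) + 82 \cdot 150} = \sqrt{\left(8504 - 12245\right) + 12300} = \sqrt{-3741 + 12300} = \sqrt{8559} = 3 \sqrt{951}$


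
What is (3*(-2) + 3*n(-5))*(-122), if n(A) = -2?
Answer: 1464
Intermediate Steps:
(3*(-2) + 3*n(-5))*(-122) = (3*(-2) + 3*(-2))*(-122) = (-6 - 6)*(-122) = -12*(-122) = 1464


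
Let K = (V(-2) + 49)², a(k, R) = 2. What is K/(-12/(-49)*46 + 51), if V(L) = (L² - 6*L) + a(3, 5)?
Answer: 219961/3051 ≈ 72.095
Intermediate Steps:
V(L) = 2 + L² - 6*L (V(L) = (L² - 6*L) + 2 = 2 + L² - 6*L)
K = 4489 (K = ((2 + (-2)² - 6*(-2)) + 49)² = ((2 + 4 + 12) + 49)² = (18 + 49)² = 67² = 4489)
K/(-12/(-49)*46 + 51) = 4489/(-12/(-49)*46 + 51) = 4489/(-12*(-1/49)*46 + 51) = 4489/((12/49)*46 + 51) = 4489/(552/49 + 51) = 4489/(3051/49) = 4489*(49/3051) = 219961/3051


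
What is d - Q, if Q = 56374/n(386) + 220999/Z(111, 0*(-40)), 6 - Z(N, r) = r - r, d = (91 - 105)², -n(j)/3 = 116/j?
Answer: 4505315/174 ≈ 25893.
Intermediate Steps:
n(j) = -348/j
d = 196 (d = (-14)² = 196)
Z(N, r) = 6 (Z(N, r) = 6 - (r - r) = 6 - 1*0 = 6 + 0 = 6)
Q = -4471211/174 (Q = 56374/((-348/386)) + 220999/6 = 56374/((-348*1/386)) + 220999*(⅙) = 56374/(-174/193) + 220999/6 = 56374*(-193/174) + 220999/6 = -5440091/87 + 220999/6 = -4471211/174 ≈ -25697.)
d - Q = 196 - 1*(-4471211/174) = 196 + 4471211/174 = 4505315/174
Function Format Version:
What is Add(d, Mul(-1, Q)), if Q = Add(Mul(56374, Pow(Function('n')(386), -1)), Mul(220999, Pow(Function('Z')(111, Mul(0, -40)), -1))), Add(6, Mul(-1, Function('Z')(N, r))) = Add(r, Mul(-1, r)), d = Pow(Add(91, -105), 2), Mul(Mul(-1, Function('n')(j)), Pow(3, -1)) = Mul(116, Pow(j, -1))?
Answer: Rational(4505315, 174) ≈ 25893.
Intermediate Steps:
Function('n')(j) = Mul(-348, Pow(j, -1)) (Function('n')(j) = Mul(-3, Mul(116, Pow(j, -1))) = Mul(-348, Pow(j, -1)))
d = 196 (d = Pow(-14, 2) = 196)
Function('Z')(N, r) = 6 (Function('Z')(N, r) = Add(6, Mul(-1, Add(r, Mul(-1, r)))) = Add(6, Mul(-1, 0)) = Add(6, 0) = 6)
Q = Rational(-4471211, 174) (Q = Add(Mul(56374, Pow(Mul(-348, Pow(386, -1)), -1)), Mul(220999, Pow(6, -1))) = Add(Mul(56374, Pow(Mul(-348, Rational(1, 386)), -1)), Mul(220999, Rational(1, 6))) = Add(Mul(56374, Pow(Rational(-174, 193), -1)), Rational(220999, 6)) = Add(Mul(56374, Rational(-193, 174)), Rational(220999, 6)) = Add(Rational(-5440091, 87), Rational(220999, 6)) = Rational(-4471211, 174) ≈ -25697.)
Add(d, Mul(-1, Q)) = Add(196, Mul(-1, Rational(-4471211, 174))) = Add(196, Rational(4471211, 174)) = Rational(4505315, 174)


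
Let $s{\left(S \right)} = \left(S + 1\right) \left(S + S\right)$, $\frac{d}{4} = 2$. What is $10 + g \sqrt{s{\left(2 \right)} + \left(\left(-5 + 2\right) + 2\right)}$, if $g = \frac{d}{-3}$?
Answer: $10 - \frac{8 \sqrt{11}}{3} \approx 1.1557$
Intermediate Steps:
$d = 8$ ($d = 4 \cdot 2 = 8$)
$s{\left(S \right)} = 2 S \left(1 + S\right)$ ($s{\left(S \right)} = \left(1 + S\right) 2 S = 2 S \left(1 + S\right)$)
$g = - \frac{8}{3}$ ($g = \frac{8}{-3} = 8 \left(- \frac{1}{3}\right) = - \frac{8}{3} \approx -2.6667$)
$10 + g \sqrt{s{\left(2 \right)} + \left(\left(-5 + 2\right) + 2\right)} = 10 - \frac{8 \sqrt{2 \cdot 2 \left(1 + 2\right) + \left(\left(-5 + 2\right) + 2\right)}}{3} = 10 - \frac{8 \sqrt{2 \cdot 2 \cdot 3 + \left(-3 + 2\right)}}{3} = 10 - \frac{8 \sqrt{12 - 1}}{3} = 10 - \frac{8 \sqrt{11}}{3}$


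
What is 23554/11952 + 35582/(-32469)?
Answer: 56583127/64678248 ≈ 0.87484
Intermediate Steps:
23554/11952 + 35582/(-32469) = 23554*(1/11952) + 35582*(-1/32469) = 11777/5976 - 35582/32469 = 56583127/64678248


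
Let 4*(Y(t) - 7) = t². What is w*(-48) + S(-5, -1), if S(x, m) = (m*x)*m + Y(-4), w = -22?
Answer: 1062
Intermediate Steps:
Y(t) = 7 + t²/4
S(x, m) = 11 + x*m² (S(x, m) = (m*x)*m + (7 + (¼)*(-4)²) = x*m² + (7 + (¼)*16) = x*m² + (7 + 4) = x*m² + 11 = 11 + x*m²)
w*(-48) + S(-5, -1) = -22*(-48) + (11 - 5*(-1)²) = 1056 + (11 - 5*1) = 1056 + (11 - 5) = 1056 + 6 = 1062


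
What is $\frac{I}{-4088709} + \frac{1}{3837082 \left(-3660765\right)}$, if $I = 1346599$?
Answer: $- \frac{6305070744375272993}{19144228904193680190} \approx -0.32935$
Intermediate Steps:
$\frac{I}{-4088709} + \frac{1}{3837082 \left(-3660765\right)} = \frac{1346599}{-4088709} + \frac{1}{3837082 \left(-3660765\right)} = 1346599 \left(- \frac{1}{4088709}\right) + \frac{1}{3837082} \left(- \frac{1}{3660765}\right) = - \frac{1346599}{4088709} - \frac{1}{14046655487730} = - \frac{6305070744375272993}{19144228904193680190}$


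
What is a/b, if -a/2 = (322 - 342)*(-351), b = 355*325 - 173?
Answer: -7020/57601 ≈ -0.12187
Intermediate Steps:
b = 115202 (b = 115375 - 173 = 115202)
a = -14040 (a = -2*(322 - 342)*(-351) = -(-40)*(-351) = -2*7020 = -14040)
a/b = -14040/115202 = -14040*1/115202 = -7020/57601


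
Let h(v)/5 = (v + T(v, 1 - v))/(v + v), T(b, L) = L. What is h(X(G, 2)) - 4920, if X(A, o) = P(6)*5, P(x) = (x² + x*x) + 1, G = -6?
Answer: -718319/146 ≈ -4920.0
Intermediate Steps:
P(x) = 1 + 2*x² (P(x) = (x² + x²) + 1 = 2*x² + 1 = 1 + 2*x²)
X(A, o) = 365 (X(A, o) = (1 + 2*6²)*5 = (1 + 2*36)*5 = (1 + 72)*5 = 73*5 = 365)
h(v) = 5/(2*v) (h(v) = 5*((v + (1 - v))/(v + v)) = 5*(1/(2*v)) = 5/(2*v))
h(X(G, 2)) - 4920 = (5/2)/365 - 4920 = (5/2)*(1/365) - 4920 = 1/146 - 4920 = -718319/146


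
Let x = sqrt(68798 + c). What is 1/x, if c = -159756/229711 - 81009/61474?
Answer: sqrt(38001648164091933795446)/51130821271391 ≈ 0.0038126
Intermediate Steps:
c = -28429498743/14121254014 (c = -159756*1/229711 - 81009*1/61474 = -159756/229711 - 81009/61474 = -28429498743/14121254014 ≈ -2.0132)
x = 19*sqrt(38001648164091933795446)/14121254014 (x = sqrt(68798 - 28429498743/14121254014) = sqrt(971485604156429/14121254014) = 19*sqrt(38001648164091933795446)/14121254014 ≈ 262.29)
1/x = 1/(19*sqrt(38001648164091933795446)/14121254014) = sqrt(38001648164091933795446)/51130821271391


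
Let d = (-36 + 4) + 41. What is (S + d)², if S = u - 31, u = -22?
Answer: 1936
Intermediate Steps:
S = -53 (S = -22 - 31 = -53)
d = 9 (d = -32 + 41 = 9)
(S + d)² = (-53 + 9)² = (-44)² = 1936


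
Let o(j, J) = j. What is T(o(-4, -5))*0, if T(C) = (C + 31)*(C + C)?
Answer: 0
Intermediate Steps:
T(C) = 2*C*(31 + C) (T(C) = (31 + C)*(2*C) = 2*C*(31 + C))
T(o(-4, -5))*0 = (2*(-4)*(31 - 4))*0 = (2*(-4)*27)*0 = -216*0 = 0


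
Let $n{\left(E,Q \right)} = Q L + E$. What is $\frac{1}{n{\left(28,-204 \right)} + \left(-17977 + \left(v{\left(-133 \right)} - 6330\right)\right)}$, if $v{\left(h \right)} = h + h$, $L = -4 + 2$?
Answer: $- \frac{1}{24137} \approx -4.143 \cdot 10^{-5}$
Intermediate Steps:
$L = -2$
$v{\left(h \right)} = 2 h$
$n{\left(E,Q \right)} = E - 2 Q$ ($n{\left(E,Q \right)} = Q \left(-2\right) + E = - 2 Q + E = E - 2 Q$)
$\frac{1}{n{\left(28,-204 \right)} + \left(-17977 + \left(v{\left(-133 \right)} - 6330\right)\right)} = \frac{1}{\left(28 - -408\right) + \left(-17977 + \left(2 \left(-133\right) - 6330\right)\right)} = \frac{1}{\left(28 + 408\right) - 24573} = \frac{1}{436 - 24573} = \frac{1}{-24137} = - \frac{1}{24137}$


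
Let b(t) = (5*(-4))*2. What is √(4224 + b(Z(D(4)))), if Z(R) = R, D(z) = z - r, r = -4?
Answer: 2*√1046 ≈ 64.684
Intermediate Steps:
D(z) = 4 + z (D(z) = z - 1*(-4) = z + 4 = 4 + z)
b(t) = -40 (b(t) = -20*2 = -40)
√(4224 + b(Z(D(4)))) = √(4224 - 40) = √4184 = 2*√1046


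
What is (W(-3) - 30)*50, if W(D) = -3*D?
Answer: -1050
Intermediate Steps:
(W(-3) - 30)*50 = (-3*(-3) - 30)*50 = (9 - 30)*50 = -21*50 = -1050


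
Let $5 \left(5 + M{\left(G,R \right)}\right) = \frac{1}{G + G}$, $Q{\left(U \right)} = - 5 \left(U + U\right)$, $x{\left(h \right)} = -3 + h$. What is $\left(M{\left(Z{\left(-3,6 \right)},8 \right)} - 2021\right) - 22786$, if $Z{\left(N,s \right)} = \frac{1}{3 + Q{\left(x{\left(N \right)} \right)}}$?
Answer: $- \frac{248057}{10} \approx -24806.0$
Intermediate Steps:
$Q{\left(U \right)} = - 10 U$ ($Q{\left(U \right)} = - 5 \cdot 2 U = - 10 U$)
$Z{\left(N,s \right)} = \frac{1}{33 - 10 N}$ ($Z{\left(N,s \right)} = \frac{1}{3 - 10 \left(-3 + N\right)} = \frac{1}{3 - \left(-30 + 10 N\right)} = \frac{1}{33 - 10 N}$)
$M{\left(G,R \right)} = -5 + \frac{1}{10 G}$ ($M{\left(G,R \right)} = -5 + \frac{1}{5 \left(G + G\right)} = -5 + \frac{1}{5 \cdot 2 G} = -5 + \frac{\frac{1}{2} \frac{1}{G}}{5} = -5 + \frac{1}{10 G}$)
$\left(M{\left(Z{\left(-3,6 \right)},8 \right)} - 2021\right) - 22786 = \left(\left(-5 + \frac{1}{10 \left(- \frac{1}{-33 + 10 \left(-3\right)}\right)}\right) - 2021\right) - 22786 = \left(\left(-5 + \frac{1}{10 \left(- \frac{1}{-33 - 30}\right)}\right) - 2021\right) - 22786 = \left(\left(-5 + \frac{1}{10 \left(- \frac{1}{-63}\right)}\right) - 2021\right) - 22786 = \left(\left(-5 + \frac{1}{10 \left(\left(-1\right) \left(- \frac{1}{63}\right)\right)}\right) - 2021\right) - 22786 = \left(\left(-5 + \frac{\frac{1}{\frac{1}{63}}}{10}\right) - 2021\right) - 22786 = \left(\left(-5 + \frac{1}{10} \cdot 63\right) - 2021\right) - 22786 = \left(\left(-5 + \frac{63}{10}\right) - 2021\right) - 22786 = \left(\frac{13}{10} - 2021\right) - 22786 = - \frac{20197}{10} - 22786 = - \frac{248057}{10}$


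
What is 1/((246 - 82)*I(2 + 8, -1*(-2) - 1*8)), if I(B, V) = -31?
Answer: -1/5084 ≈ -0.00019670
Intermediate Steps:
1/((246 - 82)*I(2 + 8, -1*(-2) - 1*8)) = 1/((246 - 82)*(-31)) = -1/31/164 = (1/164)*(-1/31) = -1/5084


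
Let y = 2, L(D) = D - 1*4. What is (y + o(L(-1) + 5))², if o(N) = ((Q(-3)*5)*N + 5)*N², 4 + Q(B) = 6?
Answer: 4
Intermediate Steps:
Q(B) = 2 (Q(B) = -4 + 6 = 2)
L(D) = -4 + D (L(D) = D - 4 = -4 + D)
o(N) = N²*(5 + 10*N) (o(N) = ((2*5)*N + 5)*N² = (10*N + 5)*N² = (5 + 10*N)*N² = N²*(5 + 10*N))
(y + o(L(-1) + 5))² = (2 + ((-4 - 1) + 5)²*(5 + 10*((-4 - 1) + 5)))² = (2 + (-5 + 5)²*(5 + 10*(-5 + 5)))² = (2 + 0²*(5 + 10*0))² = (2 + 0*(5 + 0))² = (2 + 0*5)² = (2 + 0)² = 2² = 4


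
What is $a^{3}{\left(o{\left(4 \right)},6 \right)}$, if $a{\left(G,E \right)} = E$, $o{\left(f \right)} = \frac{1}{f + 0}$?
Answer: $216$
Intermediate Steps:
$o{\left(f \right)} = \frac{1}{f}$
$a^{3}{\left(o{\left(4 \right)},6 \right)} = 6^{3} = 216$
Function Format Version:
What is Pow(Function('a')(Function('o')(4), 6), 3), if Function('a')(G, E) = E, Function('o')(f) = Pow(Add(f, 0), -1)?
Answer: 216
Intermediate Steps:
Function('o')(f) = Pow(f, -1)
Pow(Function('a')(Function('o')(4), 6), 3) = Pow(6, 3) = 216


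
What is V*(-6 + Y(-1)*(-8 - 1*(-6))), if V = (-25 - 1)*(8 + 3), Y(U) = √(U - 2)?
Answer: 1716 + 572*I*√3 ≈ 1716.0 + 990.73*I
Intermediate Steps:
Y(U) = √(-2 + U)
V = -286 (V = -26*11 = -286)
V*(-6 + Y(-1)*(-8 - 1*(-6))) = -286*(-6 + √(-2 - 1)*(-8 - 1*(-6))) = -286*(-6 + √(-3)*(-8 + 6)) = -286*(-6 + (I*√3)*(-2)) = -286*(-6 - 2*I*√3) = 1716 + 572*I*√3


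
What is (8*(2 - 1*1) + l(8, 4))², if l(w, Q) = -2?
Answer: 36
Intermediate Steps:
(8*(2 - 1*1) + l(8, 4))² = (8*(2 - 1*1) - 2)² = (8*(2 - 1) - 2)² = (8*1 - 2)² = (8 - 2)² = 6² = 36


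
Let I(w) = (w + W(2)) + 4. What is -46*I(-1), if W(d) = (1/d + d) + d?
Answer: -345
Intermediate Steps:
W(d) = 1/d + 2*d (W(d) = (d + 1/d) + d = 1/d + 2*d)
I(w) = 17/2 + w (I(w) = (w + (1/2 + 2*2)) + 4 = (w + (½ + 4)) + 4 = (w + 9/2) + 4 = (9/2 + w) + 4 = 17/2 + w)
-46*I(-1) = -46*(17/2 - 1) = -46*15/2 = -1*345 = -345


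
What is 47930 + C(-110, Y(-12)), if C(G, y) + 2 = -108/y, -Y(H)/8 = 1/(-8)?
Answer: 47820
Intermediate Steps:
Y(H) = 1 (Y(H) = -8/(-8) = -8*(-⅛) = 1)
C(G, y) = -2 - 108/y
47930 + C(-110, Y(-12)) = 47930 + (-2 - 108/1) = 47930 + (-2 - 108*1) = 47930 + (-2 - 108) = 47930 - 110 = 47820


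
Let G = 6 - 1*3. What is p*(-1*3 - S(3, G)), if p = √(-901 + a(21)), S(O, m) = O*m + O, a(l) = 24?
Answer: -15*I*√877 ≈ -444.21*I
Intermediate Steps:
G = 3 (G = 6 - 3 = 3)
S(O, m) = O + O*m
p = I*√877 (p = √(-901 + 24) = √(-877) = I*√877 ≈ 29.614*I)
p*(-1*3 - S(3, G)) = (I*√877)*(-1*3 - 3*(1 + 3)) = (I*√877)*(-3 - 3*4) = (I*√877)*(-3 - 1*12) = (I*√877)*(-3 - 12) = (I*√877)*(-15) = -15*I*√877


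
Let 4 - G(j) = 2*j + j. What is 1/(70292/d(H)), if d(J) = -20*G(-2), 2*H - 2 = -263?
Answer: -50/17573 ≈ -0.0028453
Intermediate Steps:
H = -261/2 (H = 1 + (½)*(-263) = 1 - 263/2 = -261/2 ≈ -130.50)
G(j) = 4 - 3*j (G(j) = 4 - (2*j + j) = 4 - 3*j)
d(J) = -200 (d(J) = -20*(4 - 3*(-2)) = -20*(4 + 6) = -20*10 = -200)
1/(70292/d(H)) = 1/(70292/(-200)) = 1/(70292*(-1/200)) = 1/(-17573/50) = -50/17573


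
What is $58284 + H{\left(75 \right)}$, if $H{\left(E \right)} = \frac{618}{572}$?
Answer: $\frac{16669533}{286} \approx 58285.0$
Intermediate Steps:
$H{\left(E \right)} = \frac{309}{286}$ ($H{\left(E \right)} = 618 \cdot \frac{1}{572} = \frac{309}{286}$)
$58284 + H{\left(75 \right)} = 58284 + \frac{309}{286} = \frac{16669533}{286}$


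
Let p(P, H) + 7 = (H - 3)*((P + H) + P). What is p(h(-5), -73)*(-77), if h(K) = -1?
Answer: -438361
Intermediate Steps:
p(P, H) = -7 + (-3 + H)*(H + 2*P) (p(P, H) = -7 + (H - 3)*((P + H) + P) = -7 + (-3 + H)*((H + P) + P) = -7 + (-3 + H)*(H + 2*P))
p(h(-5), -73)*(-77) = (-7 + (-73)² - 6*(-1) - 3*(-73) + 2*(-73)*(-1))*(-77) = (-7 + 5329 + 6 + 219 + 146)*(-77) = 5693*(-77) = -438361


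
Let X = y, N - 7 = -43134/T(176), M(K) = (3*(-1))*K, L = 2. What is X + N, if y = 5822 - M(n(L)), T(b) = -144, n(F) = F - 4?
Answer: 146941/24 ≈ 6122.5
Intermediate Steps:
n(F) = -4 + F
M(K) = -3*K
y = 5816 (y = 5822 - (-3)*(-4 + 2) = 5822 - (-3)*(-2) = 5822 - 1*6 = 5822 - 6 = 5816)
N = 7357/24 (N = 7 - 43134/(-144) = 7 - 43134*(-1/144) = 7 + 7189/24 = 7357/24 ≈ 306.54)
X = 5816
X + N = 5816 + 7357/24 = 146941/24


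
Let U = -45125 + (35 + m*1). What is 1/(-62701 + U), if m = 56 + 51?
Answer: -1/107684 ≈ -9.2864e-6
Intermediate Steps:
m = 107
U = -44983 (U = -45125 + (35 + 107*1) = -45125 + (35 + 107) = -45125 + 142 = -44983)
1/(-62701 + U) = 1/(-62701 - 44983) = 1/(-107684) = -1/107684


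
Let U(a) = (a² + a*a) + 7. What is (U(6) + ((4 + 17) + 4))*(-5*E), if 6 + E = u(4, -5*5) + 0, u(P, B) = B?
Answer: 16120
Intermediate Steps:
U(a) = 7 + 2*a² (U(a) = (a² + a²) + 7 = 2*a² + 7 = 7 + 2*a²)
E = -31 (E = -6 + (-5*5 + 0) = -6 + (-25 + 0) = -6 - 25 = -31)
(U(6) + ((4 + 17) + 4))*(-5*E) = ((7 + 2*6²) + ((4 + 17) + 4))*(-5*(-31)) = ((7 + 2*36) + (21 + 4))*155 = ((7 + 72) + 25)*155 = (79 + 25)*155 = 104*155 = 16120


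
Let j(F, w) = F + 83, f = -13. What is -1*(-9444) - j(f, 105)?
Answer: 9374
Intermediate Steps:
j(F, w) = 83 + F
-1*(-9444) - j(f, 105) = -1*(-9444) - (83 - 13) = 9444 - 1*70 = 9444 - 70 = 9374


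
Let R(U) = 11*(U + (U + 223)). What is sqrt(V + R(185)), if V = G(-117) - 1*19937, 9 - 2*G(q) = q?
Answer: 13*I*sqrt(79) ≈ 115.55*I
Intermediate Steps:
R(U) = 2453 + 22*U (R(U) = 11*(U + (223 + U)) = 11*(223 + 2*U) = 2453 + 22*U)
G(q) = 9/2 - q/2
V = -19874 (V = (9/2 - 1/2*(-117)) - 1*19937 = (9/2 + 117/2) - 19937 = 63 - 19937 = -19874)
sqrt(V + R(185)) = sqrt(-19874 + (2453 + 22*185)) = sqrt(-19874 + (2453 + 4070)) = sqrt(-19874 + 6523) = sqrt(-13351) = 13*I*sqrt(79)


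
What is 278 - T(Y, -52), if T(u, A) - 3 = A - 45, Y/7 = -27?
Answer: 372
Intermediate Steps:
Y = -189 (Y = 7*(-27) = -189)
T(u, A) = -42 + A (T(u, A) = 3 + (A - 45) = 3 + (-45 + A) = -42 + A)
278 - T(Y, -52) = 278 - (-42 - 52) = 278 - 1*(-94) = 278 + 94 = 372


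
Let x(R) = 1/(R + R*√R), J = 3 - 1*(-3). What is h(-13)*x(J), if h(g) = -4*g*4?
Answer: -104/15 + 104*√6/15 ≈ 10.050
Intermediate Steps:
h(g) = -16*g
J = 6 (J = 3 + 3 = 6)
x(R) = 1/(R + R^(3/2))
h(-13)*x(J) = (-16*(-13))/(6 + 6^(3/2)) = 208/(6 + 6*√6)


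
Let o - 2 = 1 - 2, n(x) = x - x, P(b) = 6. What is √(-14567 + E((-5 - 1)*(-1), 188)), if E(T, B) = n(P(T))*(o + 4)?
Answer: I*√14567 ≈ 120.69*I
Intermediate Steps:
n(x) = 0
o = 1 (o = 2 + (1 - 2) = 2 - 1 = 1)
E(T, B) = 0 (E(T, B) = 0*(1 + 4) = 0*5 = 0)
√(-14567 + E((-5 - 1)*(-1), 188)) = √(-14567 + 0) = √(-14567) = I*√14567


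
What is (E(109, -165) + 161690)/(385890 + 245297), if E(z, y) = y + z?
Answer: 161634/631187 ≈ 0.25608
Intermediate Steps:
(E(109, -165) + 161690)/(385890 + 245297) = ((-165 + 109) + 161690)/(385890 + 245297) = (-56 + 161690)/631187 = 161634*(1/631187) = 161634/631187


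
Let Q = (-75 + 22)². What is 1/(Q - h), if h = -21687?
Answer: 1/24496 ≈ 4.0823e-5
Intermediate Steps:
Q = 2809 (Q = (-53)² = 2809)
1/(Q - h) = 1/(2809 - 1*(-21687)) = 1/(2809 + 21687) = 1/24496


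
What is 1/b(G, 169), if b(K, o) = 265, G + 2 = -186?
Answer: 1/265 ≈ 0.0037736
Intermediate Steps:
G = -188 (G = -2 - 186 = -188)
1/b(G, 169) = 1/265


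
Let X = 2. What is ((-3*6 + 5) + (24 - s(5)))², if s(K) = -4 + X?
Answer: 169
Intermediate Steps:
s(K) = -2 (s(K) = -4 + 2 = -2)
((-3*6 + 5) + (24 - s(5)))² = ((-3*6 + 5) + (24 - 1*(-2)))² = ((-18 + 5) + (24 + 2))² = (-13 + 26)² = 13² = 169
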